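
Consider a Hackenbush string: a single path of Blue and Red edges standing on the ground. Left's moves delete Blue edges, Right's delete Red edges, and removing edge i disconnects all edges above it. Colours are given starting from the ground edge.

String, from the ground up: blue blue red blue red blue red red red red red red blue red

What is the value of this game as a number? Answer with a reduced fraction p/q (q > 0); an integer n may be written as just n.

6661/4096

edge 1 of 14 (blue): { 0 | — } so 1
edge 2 of 14 (blue): { 0 1 | — } so 2
edge 3 of 14 (red): { 0 1 | 2 } so 3/2
edge 4 of 14 (blue): { 0 1 3/2 | 2 } so 7/4
edge 5 of 14 (red): { 0 1 3/2 | 7/4 2 } so 13/8
edge 6 of 14 (blue): { 0 1 3/2 13/8 | 7/4 2 } so 27/16
edge 7 of 14 (red): { 0 1 3/2 13/8 | 27/16 7/4 2 } so 53/32
edge 8 of 14 (red): { 0 1 3/2 13/8 | 53/32 27/16 7/4 2 } so 105/64
edge 9 of 14 (red): { 0 1 3/2 13/8 | 105/64 53/32 27/16 7/4 2 } so 209/128
edge 10 of 14 (red): { 0 1 3/2 13/8 | 209/128 105/64 53/32 27/16 7/4 2 } so 417/256
edge 11 of 14 (red): { 0 1 3/2 13/8 | 417/256 209/128 105/64 53/32 27/16 7/4 2 } so 833/512
edge 12 of 14 (red): { 0 1 3/2 13/8 | 833/512 417/256 209/128 105/64 53/32 27/16 7/4 2 } so 1665/1024
edge 13 of 14 (blue): { 0 1 3/2 13/8 1665/1024 | 833/512 417/256 209/128 105/64 53/32 27/16 7/4 2 } so 3331/2048
edge 14 of 14 (red): { 0 1 3/2 13/8 1665/1024 | 3331/2048 833/512 417/256 209/128 105/64 53/32 27/16 7/4 2 } so 6661/4096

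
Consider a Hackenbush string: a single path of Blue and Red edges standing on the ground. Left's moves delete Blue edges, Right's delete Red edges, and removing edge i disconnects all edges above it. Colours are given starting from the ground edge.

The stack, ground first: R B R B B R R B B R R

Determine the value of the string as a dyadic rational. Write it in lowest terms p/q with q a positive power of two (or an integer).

Build G(s[:k]) for k = 1..11, string s = R B R B B R R B B R R.
step 1: add R to get R; options L={ · } R={ 0 } ⇒ -1
step 2: add B to get RB; options L={ -1 } R={ 0 } ⇒ -1/2
step 3: add R to get RBR; options L={ -1 } R={ -1/2,0 } ⇒ -3/4
step 4: add B to get RBRB; options L={ -1,-3/4 } R={ -1/2,0 } ⇒ -5/8
step 5: add B to get RBRBB; options L={ -1,-3/4,-5/8 } R={ -1/2,0 } ⇒ -9/16
step 6: add R to get RBRBBR; options L={ -1,-3/4,-5/8 } R={ -9/16,-1/2,0 } ⇒ -19/32
step 7: add R to get RBRBBRR; options L={ -1,-3/4,-5/8 } R={ -19/32,-9/16,-1/2,0 } ⇒ -39/64
step 8: add B to get RBRBBRRB; options L={ -1,-3/4,-5/8,-39/64 } R={ -19/32,-9/16,-1/2,0 } ⇒ -77/128
step 9: add B to get RBRBBRRBB; options L={ -1,-3/4,-5/8,-39/64,-77/128 } R={ -19/32,-9/16,-1/2,0 } ⇒ -153/256
step 10: add R to get RBRBBRRBBR; options L={ -1,-3/4,-5/8,-39/64,-77/128 } R={ -153/256,-19/32,-9/16,-1/2,0 } ⇒ -307/512
step 11: add R to get RBRBBRRBBRR; options L={ -1,-3/4,-5/8,-39/64,-77/128 } R={ -307/512,-153/256,-19/32,-9/16,-1/2,0 } ⇒ -615/1024

-615/1024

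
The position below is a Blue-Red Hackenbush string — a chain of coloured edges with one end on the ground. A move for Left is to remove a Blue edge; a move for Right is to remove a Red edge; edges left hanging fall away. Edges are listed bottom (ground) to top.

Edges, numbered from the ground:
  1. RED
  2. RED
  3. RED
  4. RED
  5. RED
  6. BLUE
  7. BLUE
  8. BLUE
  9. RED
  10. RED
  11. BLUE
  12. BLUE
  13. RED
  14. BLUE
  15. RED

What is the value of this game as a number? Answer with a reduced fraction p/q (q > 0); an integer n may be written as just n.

-4299/1024

Prefix values for RED RED RED RED RED BLUE BLUE BLUE RED RED BLUE BLUE RED BLUE RED via {L|R} + simplicity:
edge 1 of 15 (RED): { ∅ | 0 } gives -1
edge 2 of 15 (RED): { ∅ | -1 0 } gives -2
edge 3 of 15 (RED): { ∅ | -2 -1 0 } gives -3
edge 4 of 15 (RED): { ∅ | -3 -2 -1 0 } gives -4
edge 5 of 15 (RED): { ∅ | -4 -3 -2 -1 0 } gives -5
edge 6 of 15 (BLUE): { -5 | -4 -3 -2 -1 0 } gives -9/2
edge 7 of 15 (BLUE): { -5 -9/2 | -4 -3 -2 -1 0 } gives -17/4
edge 8 of 15 (BLUE): { -5 -9/2 -17/4 | -4 -3 -2 -1 0 } gives -33/8
edge 9 of 15 (RED): { -5 -9/2 -17/4 | -33/8 -4 -3 -2 -1 0 } gives -67/16
edge 10 of 15 (RED): { -5 -9/2 -17/4 | -67/16 -33/8 -4 -3 -2 -1 0 } gives -135/32
edge 11 of 15 (BLUE): { -5 -9/2 -17/4 -135/32 | -67/16 -33/8 -4 -3 -2 -1 0 } gives -269/64
edge 12 of 15 (BLUE): { -5 -9/2 -17/4 -135/32 -269/64 | -67/16 -33/8 -4 -3 -2 -1 0 } gives -537/128
edge 13 of 15 (RED): { -5 -9/2 -17/4 -135/32 -269/64 | -537/128 -67/16 -33/8 -4 -3 -2 -1 0 } gives -1075/256
edge 14 of 15 (BLUE): { -5 -9/2 -17/4 -135/32 -269/64 -1075/256 | -537/128 -67/16 -33/8 -4 -3 -2 -1 0 } gives -2149/512
edge 15 of 15 (RED): { -5 -9/2 -17/4 -135/32 -269/64 -1075/256 | -2149/512 -537/128 -67/16 -33/8 -4 -3 -2 -1 0 } gives -4299/1024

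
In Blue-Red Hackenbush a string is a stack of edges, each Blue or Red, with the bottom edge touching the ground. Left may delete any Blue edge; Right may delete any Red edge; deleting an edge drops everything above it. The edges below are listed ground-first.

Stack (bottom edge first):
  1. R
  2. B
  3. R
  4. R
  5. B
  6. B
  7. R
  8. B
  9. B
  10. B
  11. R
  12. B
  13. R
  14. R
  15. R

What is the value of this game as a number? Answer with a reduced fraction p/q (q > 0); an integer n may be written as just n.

-12847/16384

Recurse on prefixes of the 15-edge string R B R R B B R B B B R B R R R:
edge 1 of 15 (R): { · | 0 } => -1
edge 2 of 15 (B): { -1 | 0 } => -1/2
edge 3 of 15 (R): { -1 | -1/2,0 } => -3/4
edge 4 of 15 (R): { -1 | -3/4,-1/2,0 } => -7/8
edge 5 of 15 (B): { -1,-7/8 | -3/4,-1/2,0 } => -13/16
edge 6 of 15 (B): { -1,-7/8,-13/16 | -3/4,-1/2,0 } => -25/32
edge 7 of 15 (R): { -1,-7/8,-13/16 | -25/32,-3/4,-1/2,0 } => -51/64
edge 8 of 15 (B): { -1,-7/8,-13/16,-51/64 | -25/32,-3/4,-1/2,0 } => -101/128
edge 9 of 15 (B): { -1,-7/8,-13/16,-51/64,-101/128 | -25/32,-3/4,-1/2,0 } => -201/256
edge 10 of 15 (B): { -1,-7/8,-13/16,-51/64,-101/128,-201/256 | -25/32,-3/4,-1/2,0 } => -401/512
edge 11 of 15 (R): { -1,-7/8,-13/16,-51/64,-101/128,-201/256 | -401/512,-25/32,-3/4,-1/2,0 } => -803/1024
edge 12 of 15 (B): { -1,-7/8,-13/16,-51/64,-101/128,-201/256,-803/1024 | -401/512,-25/32,-3/4,-1/2,0 } => -1605/2048
edge 13 of 15 (R): { -1,-7/8,-13/16,-51/64,-101/128,-201/256,-803/1024 | -1605/2048,-401/512,-25/32,-3/4,-1/2,0 } => -3211/4096
edge 14 of 15 (R): { -1,-7/8,-13/16,-51/64,-101/128,-201/256,-803/1024 | -3211/4096,-1605/2048,-401/512,-25/32,-3/4,-1/2,0 } => -6423/8192
edge 15 of 15 (R): { -1,-7/8,-13/16,-51/64,-101/128,-201/256,-803/1024 | -6423/8192,-3211/4096,-1605/2048,-401/512,-25/32,-3/4,-1/2,0 } => -12847/16384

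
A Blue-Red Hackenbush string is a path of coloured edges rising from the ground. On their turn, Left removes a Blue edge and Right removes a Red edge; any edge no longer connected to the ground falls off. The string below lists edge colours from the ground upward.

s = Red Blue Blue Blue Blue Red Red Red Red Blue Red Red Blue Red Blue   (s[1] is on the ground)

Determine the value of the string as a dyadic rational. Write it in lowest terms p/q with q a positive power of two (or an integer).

-1973/16384

step 1: add Red to get R; options L={ ∅ } R={ 0 } so -1
step 2: add Blue to get RB; options L={ -1 } R={ 0 } so -1/2
step 3: add Blue to get RBB; options L={ -1; -1/2 } R={ 0 } so -1/4
step 4: add Blue to get RBBB; options L={ -1; -1/2; -1/4 } R={ 0 } so -1/8
step 5: add Blue to get RBBBB; options L={ -1; -1/2; -1/4; -1/8 } R={ 0 } so -1/16
step 6: add Red to get RBBBBR; options L={ -1; -1/2; -1/4; -1/8 } R={ -1/16; 0 } so -3/32
step 7: add Red to get RBBBBRR; options L={ -1; -1/2; -1/4; -1/8 } R={ -3/32; -1/16; 0 } so -7/64
step 8: add Red to get RBBBBRRR; options L={ -1; -1/2; -1/4; -1/8 } R={ -7/64; -3/32; -1/16; 0 } so -15/128
step 9: add Red to get RBBBBRRRR; options L={ -1; -1/2; -1/4; -1/8 } R={ -15/128; -7/64; -3/32; -1/16; 0 } so -31/256
step 10: add Blue to get RBBBBRRRRB; options L={ -1; -1/2; -1/4; -1/8; -31/256 } R={ -15/128; -7/64; -3/32; -1/16; 0 } so -61/512
step 11: add Red to get RBBBBRRRRBR; options L={ -1; -1/2; -1/4; -1/8; -31/256 } R={ -61/512; -15/128; -7/64; -3/32; -1/16; 0 } so -123/1024
step 12: add Red to get RBBBBRRRRBRR; options L={ -1; -1/2; -1/4; -1/8; -31/256 } R={ -123/1024; -61/512; -15/128; -7/64; -3/32; -1/16; 0 } so -247/2048
step 13: add Blue to get RBBBBRRRRBRRB; options L={ -1; -1/2; -1/4; -1/8; -31/256; -247/2048 } R={ -123/1024; -61/512; -15/128; -7/64; -3/32; -1/16; 0 } so -493/4096
step 14: add Red to get RBBBBRRRRBRRBR; options L={ -1; -1/2; -1/4; -1/8; -31/256; -247/2048 } R={ -493/4096; -123/1024; -61/512; -15/128; -7/64; -3/32; -1/16; 0 } so -987/8192
step 15: add Blue to get RBBBBRRRRBRRBRB; options L={ -1; -1/2; -1/4; -1/8; -31/256; -247/2048; -987/8192 } R={ -493/4096; -123/1024; -61/512; -15/128; -7/64; -3/32; -1/16; 0 } so -1973/16384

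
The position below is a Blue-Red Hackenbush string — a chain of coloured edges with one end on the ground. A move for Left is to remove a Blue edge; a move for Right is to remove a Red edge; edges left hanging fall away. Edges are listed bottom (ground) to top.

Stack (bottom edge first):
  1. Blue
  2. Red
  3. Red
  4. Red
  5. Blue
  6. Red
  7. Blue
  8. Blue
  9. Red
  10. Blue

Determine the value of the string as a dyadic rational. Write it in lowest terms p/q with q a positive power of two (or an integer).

g(B) = { 0 | (no moves) } => 1
g(BR) = { 0 | 1 } => 1/2
g(BRR) = { 0 | 1/2; 1 } => 1/4
g(BRRR) = { 0 | 1/4; 1/2; 1 } => 1/8
g(BRRRB) = { 0; 1/8 | 1/4; 1/2; 1 } => 3/16
g(BRRRBR) = { 0; 1/8 | 3/16; 1/4; 1/2; 1 } => 5/32
g(BRRRBRB) = { 0; 1/8; 5/32 | 3/16; 1/4; 1/2; 1 } => 11/64
g(BRRRBRBB) = { 0; 1/8; 5/32; 11/64 | 3/16; 1/4; 1/2; 1 } => 23/128
g(BRRRBRBBR) = { 0; 1/8; 5/32; 11/64 | 23/128; 3/16; 1/4; 1/2; 1 } => 45/256
g(BRRRBRBBRB) = { 0; 1/8; 5/32; 11/64; 45/256 | 23/128; 3/16; 1/4; 1/2; 1 } => 91/512

91/512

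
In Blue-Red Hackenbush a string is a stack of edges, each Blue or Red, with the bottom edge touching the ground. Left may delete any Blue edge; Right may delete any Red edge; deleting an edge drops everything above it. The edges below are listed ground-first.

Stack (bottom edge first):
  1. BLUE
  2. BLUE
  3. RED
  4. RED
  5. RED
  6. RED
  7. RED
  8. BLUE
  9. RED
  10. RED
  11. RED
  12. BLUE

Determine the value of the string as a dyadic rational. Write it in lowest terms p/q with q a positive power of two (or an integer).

1059/1024

g(B) = { 0 |  } -> 1
g(BB) = { 0,1 |  } -> 2
g(BBR) = { 0,1 | 2 } -> 3/2
g(BBRR) = { 0,1 | 3/2,2 } -> 5/4
g(BBRRR) = { 0,1 | 5/4,3/2,2 } -> 9/8
g(BBRRRR) = { 0,1 | 9/8,5/4,3/2,2 } -> 17/16
g(BBRRRRR) = { 0,1 | 17/16,9/8,5/4,3/2,2 } -> 33/32
g(BBRRRRRB) = { 0,1,33/32 | 17/16,9/8,5/4,3/2,2 } -> 67/64
g(BBRRRRRBR) = { 0,1,33/32 | 67/64,17/16,9/8,5/4,3/2,2 } -> 133/128
g(BBRRRRRBRR) = { 0,1,33/32 | 133/128,67/64,17/16,9/8,5/4,3/2,2 } -> 265/256
g(BBRRRRRBRRR) = { 0,1,33/32 | 265/256,133/128,67/64,17/16,9/8,5/4,3/2,2 } -> 529/512
g(BBRRRRRBRRRB) = { 0,1,33/32,529/512 | 265/256,133/128,67/64,17/16,9/8,5/4,3/2,2 } -> 1059/1024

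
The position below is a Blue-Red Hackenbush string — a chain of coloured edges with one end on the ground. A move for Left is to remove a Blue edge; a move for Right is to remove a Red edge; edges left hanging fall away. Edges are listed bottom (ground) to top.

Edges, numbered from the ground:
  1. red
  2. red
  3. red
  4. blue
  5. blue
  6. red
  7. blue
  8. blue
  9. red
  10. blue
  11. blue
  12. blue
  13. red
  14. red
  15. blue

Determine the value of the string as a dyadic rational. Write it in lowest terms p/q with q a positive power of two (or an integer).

edge 1 of 15 (red): { none | 0 } — -1
edge 2 of 15 (red): { none | -1, 0 } — -2
edge 3 of 15 (red): { none | -2, -1, 0 } — -3
edge 4 of 15 (blue): { -3 | -2, -1, 0 } — -5/2
edge 5 of 15 (blue): { -3, -5/2 | -2, -1, 0 } — -9/4
edge 6 of 15 (red): { -3, -5/2 | -9/4, -2, -1, 0 } — -19/8
edge 7 of 15 (blue): { -3, -5/2, -19/8 | -9/4, -2, -1, 0 } — -37/16
edge 8 of 15 (blue): { -3, -5/2, -19/8, -37/16 | -9/4, -2, -1, 0 } — -73/32
edge 9 of 15 (red): { -3, -5/2, -19/8, -37/16 | -73/32, -9/4, -2, -1, 0 } — -147/64
edge 10 of 15 (blue): { -3, -5/2, -19/8, -37/16, -147/64 | -73/32, -9/4, -2, -1, 0 } — -293/128
edge 11 of 15 (blue): { -3, -5/2, -19/8, -37/16, -147/64, -293/128 | -73/32, -9/4, -2, -1, 0 } — -585/256
edge 12 of 15 (blue): { -3, -5/2, -19/8, -37/16, -147/64, -293/128, -585/256 | -73/32, -9/4, -2, -1, 0 } — -1169/512
edge 13 of 15 (red): { -3, -5/2, -19/8, -37/16, -147/64, -293/128, -585/256 | -1169/512, -73/32, -9/4, -2, -1, 0 } — -2339/1024
edge 14 of 15 (red): { -3, -5/2, -19/8, -37/16, -147/64, -293/128, -585/256 | -2339/1024, -1169/512, -73/32, -9/4, -2, -1, 0 } — -4679/2048
edge 15 of 15 (blue): { -3, -5/2, -19/8, -37/16, -147/64, -293/128, -585/256, -4679/2048 | -2339/1024, -1169/512, -73/32, -9/4, -2, -1, 0 } — -9357/4096

-9357/4096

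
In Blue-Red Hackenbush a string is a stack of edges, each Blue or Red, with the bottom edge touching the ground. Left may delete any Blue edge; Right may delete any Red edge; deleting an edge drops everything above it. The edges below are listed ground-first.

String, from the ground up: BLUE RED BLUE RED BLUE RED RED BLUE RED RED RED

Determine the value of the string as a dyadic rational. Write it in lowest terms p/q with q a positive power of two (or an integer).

B: Left { 0 }, Right {  } ⇒ simplest 1
BR: Left { 0 }, Right { 1 } ⇒ simplest 1/2
BRB: Left { 0; 1/2 }, Right { 1 } ⇒ simplest 3/4
BRBR: Left { 0; 1/2 }, Right { 3/4; 1 } ⇒ simplest 5/8
BRBRB: Left { 0; 1/2; 5/8 }, Right { 3/4; 1 } ⇒ simplest 11/16
BRBRBR: Left { 0; 1/2; 5/8 }, Right { 11/16; 3/4; 1 } ⇒ simplest 21/32
BRBRBRR: Left { 0; 1/2; 5/8 }, Right { 21/32; 11/16; 3/4; 1 } ⇒ simplest 41/64
BRBRBRRB: Left { 0; 1/2; 5/8; 41/64 }, Right { 21/32; 11/16; 3/4; 1 } ⇒ simplest 83/128
BRBRBRRBR: Left { 0; 1/2; 5/8; 41/64 }, Right { 83/128; 21/32; 11/16; 3/4; 1 } ⇒ simplest 165/256
BRBRBRRBRR: Left { 0; 1/2; 5/8; 41/64 }, Right { 165/256; 83/128; 21/32; 11/16; 3/4; 1 } ⇒ simplest 329/512
BRBRBRRBRRR: Left { 0; 1/2; 5/8; 41/64 }, Right { 329/512; 165/256; 83/128; 21/32; 11/16; 3/4; 1 } ⇒ simplest 657/1024

657/1024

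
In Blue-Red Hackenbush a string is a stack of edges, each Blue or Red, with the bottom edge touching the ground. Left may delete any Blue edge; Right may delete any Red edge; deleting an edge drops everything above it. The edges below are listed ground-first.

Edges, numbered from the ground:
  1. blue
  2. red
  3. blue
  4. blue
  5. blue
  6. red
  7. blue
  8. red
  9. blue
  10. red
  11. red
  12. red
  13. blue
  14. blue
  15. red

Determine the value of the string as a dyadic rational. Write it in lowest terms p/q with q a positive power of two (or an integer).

b: Left { 0 }, Right { — } gives simplest 1
br: Left { 0 }, Right { 1 } gives simplest 1/2
brb: Left { 0, 1/2 }, Right { 1 } gives simplest 3/4
brbb: Left { 0, 1/2, 3/4 }, Right { 1 } gives simplest 7/8
brbbb: Left { 0, 1/2, 3/4, 7/8 }, Right { 1 } gives simplest 15/16
brbbbr: Left { 0, 1/2, 3/4, 7/8 }, Right { 15/16, 1 } gives simplest 29/32
brbbbrb: Left { 0, 1/2, 3/4, 7/8, 29/32 }, Right { 15/16, 1 } gives simplest 59/64
brbbbrbr: Left { 0, 1/2, 3/4, 7/8, 29/32 }, Right { 59/64, 15/16, 1 } gives simplest 117/128
brbbbrbrb: Left { 0, 1/2, 3/4, 7/8, 29/32, 117/128 }, Right { 59/64, 15/16, 1 } gives simplest 235/256
brbbbrbrbr: Left { 0, 1/2, 3/4, 7/8, 29/32, 117/128 }, Right { 235/256, 59/64, 15/16, 1 } gives simplest 469/512
brbbbrbrbrr: Left { 0, 1/2, 3/4, 7/8, 29/32, 117/128 }, Right { 469/512, 235/256, 59/64, 15/16, 1 } gives simplest 937/1024
brbbbrbrbrrr: Left { 0, 1/2, 3/4, 7/8, 29/32, 117/128 }, Right { 937/1024, 469/512, 235/256, 59/64, 15/16, 1 } gives simplest 1873/2048
brbbbrbrbrrrb: Left { 0, 1/2, 3/4, 7/8, 29/32, 117/128, 1873/2048 }, Right { 937/1024, 469/512, 235/256, 59/64, 15/16, 1 } gives simplest 3747/4096
brbbbrbrbrrrbb: Left { 0, 1/2, 3/4, 7/8, 29/32, 117/128, 1873/2048, 3747/4096 }, Right { 937/1024, 469/512, 235/256, 59/64, 15/16, 1 } gives simplest 7495/8192
brbbbrbrbrrrbbr: Left { 0, 1/2, 3/4, 7/8, 29/32, 117/128, 1873/2048, 3747/4096 }, Right { 7495/8192, 937/1024, 469/512, 235/256, 59/64, 15/16, 1 } gives simplest 14989/16384

14989/16384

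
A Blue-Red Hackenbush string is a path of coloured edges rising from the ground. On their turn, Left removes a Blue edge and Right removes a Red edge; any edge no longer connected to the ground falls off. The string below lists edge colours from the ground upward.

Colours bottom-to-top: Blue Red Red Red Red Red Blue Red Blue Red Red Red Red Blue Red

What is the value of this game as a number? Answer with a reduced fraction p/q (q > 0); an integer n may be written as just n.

645/16384

Prefix values for Blue Red Red Red Red Red Blue Red Blue Red Red Red Red Blue Red via {L|R} + simplicity:
value(B) = { 0 | ∅ } gives 1
value(BR) = { 0 | 1 } gives 1/2
value(BRR) = { 0 | 1/2, 1 } gives 1/4
value(BRRR) = { 0 | 1/4, 1/2, 1 } gives 1/8
value(BRRRR) = { 0 | 1/8, 1/4, 1/2, 1 } gives 1/16
value(BRRRRR) = { 0 | 1/16, 1/8, 1/4, 1/2, 1 } gives 1/32
value(BRRRRRB) = { 0, 1/32 | 1/16, 1/8, 1/4, 1/2, 1 } gives 3/64
value(BRRRRRBR) = { 0, 1/32 | 3/64, 1/16, 1/8, 1/4, 1/2, 1 } gives 5/128
value(BRRRRRBRB) = { 0, 1/32, 5/128 | 3/64, 1/16, 1/8, 1/4, 1/2, 1 } gives 11/256
value(BRRRRRBRBR) = { 0, 1/32, 5/128 | 11/256, 3/64, 1/16, 1/8, 1/4, 1/2, 1 } gives 21/512
value(BRRRRRBRBRR) = { 0, 1/32, 5/128 | 21/512, 11/256, 3/64, 1/16, 1/8, 1/4, 1/2, 1 } gives 41/1024
value(BRRRRRBRBRRR) = { 0, 1/32, 5/128 | 41/1024, 21/512, 11/256, 3/64, 1/16, 1/8, 1/4, 1/2, 1 } gives 81/2048
value(BRRRRRBRBRRRR) = { 0, 1/32, 5/128 | 81/2048, 41/1024, 21/512, 11/256, 3/64, 1/16, 1/8, 1/4, 1/2, 1 } gives 161/4096
value(BRRRRRBRBRRRRB) = { 0, 1/32, 5/128, 161/4096 | 81/2048, 41/1024, 21/512, 11/256, 3/64, 1/16, 1/8, 1/4, 1/2, 1 } gives 323/8192
value(BRRRRRBRBRRRRBR) = { 0, 1/32, 5/128, 161/4096 | 323/8192, 81/2048, 41/1024, 21/512, 11/256, 3/64, 1/16, 1/8, 1/4, 1/2, 1 } gives 645/16384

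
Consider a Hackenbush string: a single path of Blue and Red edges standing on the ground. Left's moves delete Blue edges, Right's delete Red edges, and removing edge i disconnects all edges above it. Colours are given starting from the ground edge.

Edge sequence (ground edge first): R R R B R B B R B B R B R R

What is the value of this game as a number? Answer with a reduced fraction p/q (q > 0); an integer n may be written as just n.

Prefix values for R R R B R B B R B B R B R R via {L|R} + simplicity:
val_1 [R]  L=[]  R=[0]  -> -1
val_2 [RR]  L=[]  R=[-1,0]  -> -2
val_3 [RRR]  L=[]  R=[-2,-1,0]  -> -3
val_4 [RRRB]  L=[-3]  R=[-2,-1,0]  -> -5/2
val_5 [RRRBR]  L=[-3]  R=[-5/2,-2,-1,0]  -> -11/4
val_6 [RRRBRB]  L=[-3,-11/4]  R=[-5/2,-2,-1,0]  -> -21/8
val_7 [RRRBRBB]  L=[-3,-11/4,-21/8]  R=[-5/2,-2,-1,0]  -> -41/16
val_8 [RRRBRBBR]  L=[-3,-11/4,-21/8]  R=[-41/16,-5/2,-2,-1,0]  -> -83/32
val_9 [RRRBRBBRB]  L=[-3,-11/4,-21/8,-83/32]  R=[-41/16,-5/2,-2,-1,0]  -> -165/64
val_10 [RRRBRBBRBB]  L=[-3,-11/4,-21/8,-83/32,-165/64]  R=[-41/16,-5/2,-2,-1,0]  -> -329/128
val_11 [RRRBRBBRBBR]  L=[-3,-11/4,-21/8,-83/32,-165/64]  R=[-329/128,-41/16,-5/2,-2,-1,0]  -> -659/256
val_12 [RRRBRBBRBBRB]  L=[-3,-11/4,-21/8,-83/32,-165/64,-659/256]  R=[-329/128,-41/16,-5/2,-2,-1,0]  -> -1317/512
val_13 [RRRBRBBRBBRBR]  L=[-3,-11/4,-21/8,-83/32,-165/64,-659/256]  R=[-1317/512,-329/128,-41/16,-5/2,-2,-1,0]  -> -2635/1024
val_14 [RRRBRBBRBBRBRR]  L=[-3,-11/4,-21/8,-83/32,-165/64,-659/256]  R=[-2635/1024,-1317/512,-329/128,-41/16,-5/2,-2,-1,0]  -> -5271/2048

-5271/2048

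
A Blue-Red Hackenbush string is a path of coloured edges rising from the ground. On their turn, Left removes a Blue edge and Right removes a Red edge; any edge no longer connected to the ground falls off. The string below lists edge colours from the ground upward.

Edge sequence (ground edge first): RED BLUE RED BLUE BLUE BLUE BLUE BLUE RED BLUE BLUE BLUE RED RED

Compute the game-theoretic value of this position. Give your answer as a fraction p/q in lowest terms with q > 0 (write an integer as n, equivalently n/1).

Prefix values for RED BLUE RED BLUE BLUE BLUE BLUE BLUE RED BLUE BLUE BLUE RED RED via {L|R} + simplicity:
R: Left { (no moves) }, Right { 0 } => simplest -1
RB: Left { -1 }, Right { 0 } => simplest -1/2
RBR: Left { -1 }, Right { -1/2, 0 } => simplest -3/4
RBRB: Left { -1, -3/4 }, Right { -1/2, 0 } => simplest -5/8
RBRBB: Left { -1, -3/4, -5/8 }, Right { -1/2, 0 } => simplest -9/16
RBRBBB: Left { -1, -3/4, -5/8, -9/16 }, Right { -1/2, 0 } => simplest -17/32
RBRBBBB: Left { -1, -3/4, -5/8, -9/16, -17/32 }, Right { -1/2, 0 } => simplest -33/64
RBRBBBBB: Left { -1, -3/4, -5/8, -9/16, -17/32, -33/64 }, Right { -1/2, 0 } => simplest -65/128
RBRBBBBBR: Left { -1, -3/4, -5/8, -9/16, -17/32, -33/64 }, Right { -65/128, -1/2, 0 } => simplest -131/256
RBRBBBBBRB: Left { -1, -3/4, -5/8, -9/16, -17/32, -33/64, -131/256 }, Right { -65/128, -1/2, 0 } => simplest -261/512
RBRBBBBBRBB: Left { -1, -3/4, -5/8, -9/16, -17/32, -33/64, -131/256, -261/512 }, Right { -65/128, -1/2, 0 } => simplest -521/1024
RBRBBBBBRBBB: Left { -1, -3/4, -5/8, -9/16, -17/32, -33/64, -131/256, -261/512, -521/1024 }, Right { -65/128, -1/2, 0 } => simplest -1041/2048
RBRBBBBBRBBBR: Left { -1, -3/4, -5/8, -9/16, -17/32, -33/64, -131/256, -261/512, -521/1024 }, Right { -1041/2048, -65/128, -1/2, 0 } => simplest -2083/4096
RBRBBBBBRBBBRR: Left { -1, -3/4, -5/8, -9/16, -17/32, -33/64, -131/256, -261/512, -521/1024 }, Right { -2083/4096, -1041/2048, -65/128, -1/2, 0 } => simplest -4167/8192

-4167/8192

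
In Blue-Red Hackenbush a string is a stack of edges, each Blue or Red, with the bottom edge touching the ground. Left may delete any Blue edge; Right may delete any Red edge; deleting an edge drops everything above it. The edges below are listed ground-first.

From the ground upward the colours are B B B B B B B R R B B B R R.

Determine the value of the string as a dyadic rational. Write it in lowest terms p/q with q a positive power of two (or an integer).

value_1 [B]  L=[0]  R=[—]  gives 1
value_2 [BB]  L=[0,1]  R=[—]  gives 2
value_3 [BBB]  L=[0,1,2]  R=[—]  gives 3
value_4 [BBBB]  L=[0,1,2,3]  R=[—]  gives 4
value_5 [BBBBB]  L=[0,1,2,3,4]  R=[—]  gives 5
value_6 [BBBBBB]  L=[0,1,2,3,4,5]  R=[—]  gives 6
value_7 [BBBBBBB]  L=[0,1,2,3,4,5,6]  R=[—]  gives 7
value_8 [BBBBBBBR]  L=[0,1,2,3,4,5,6]  R=[7]  gives 13/2
value_9 [BBBBBBBRR]  L=[0,1,2,3,4,5,6]  R=[13/2,7]  gives 25/4
value_10 [BBBBBBBRRB]  L=[0,1,2,3,4,5,6,25/4]  R=[13/2,7]  gives 51/8
value_11 [BBBBBBBRRBB]  L=[0,1,2,3,4,5,6,25/4,51/8]  R=[13/2,7]  gives 103/16
value_12 [BBBBBBBRRBBB]  L=[0,1,2,3,4,5,6,25/4,51/8,103/16]  R=[13/2,7]  gives 207/32
value_13 [BBBBBBBRRBBBR]  L=[0,1,2,3,4,5,6,25/4,51/8,103/16]  R=[207/32,13/2,7]  gives 413/64
value_14 [BBBBBBBRRBBBRR]  L=[0,1,2,3,4,5,6,25/4,51/8,103/16]  R=[413/64,207/32,13/2,7]  gives 825/128

825/128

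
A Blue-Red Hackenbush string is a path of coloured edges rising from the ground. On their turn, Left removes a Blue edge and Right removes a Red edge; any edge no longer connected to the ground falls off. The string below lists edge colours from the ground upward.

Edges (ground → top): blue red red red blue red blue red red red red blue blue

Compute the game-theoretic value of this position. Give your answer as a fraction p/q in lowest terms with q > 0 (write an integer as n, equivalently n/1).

v(b) = { 0 | (no moves) } -> 1
v(br) = { 0 | 1 } -> 1/2
v(brr) = { 0 | 1/2 1 } -> 1/4
v(brrr) = { 0 | 1/4 1/2 1 } -> 1/8
v(brrrb) = { 0 1/8 | 1/4 1/2 1 } -> 3/16
v(brrrbr) = { 0 1/8 | 3/16 1/4 1/2 1 } -> 5/32
v(brrrbrb) = { 0 1/8 5/32 | 3/16 1/4 1/2 1 } -> 11/64
v(brrrbrbr) = { 0 1/8 5/32 | 11/64 3/16 1/4 1/2 1 } -> 21/128
v(brrrbrbrr) = { 0 1/8 5/32 | 21/128 11/64 3/16 1/4 1/2 1 } -> 41/256
v(brrrbrbrrr) = { 0 1/8 5/32 | 41/256 21/128 11/64 3/16 1/4 1/2 1 } -> 81/512
v(brrrbrbrrrr) = { 0 1/8 5/32 | 81/512 41/256 21/128 11/64 3/16 1/4 1/2 1 } -> 161/1024
v(brrrbrbrrrrb) = { 0 1/8 5/32 161/1024 | 81/512 41/256 21/128 11/64 3/16 1/4 1/2 1 } -> 323/2048
v(brrrbrbrrrrbb) = { 0 1/8 5/32 161/1024 323/2048 | 81/512 41/256 21/128 11/64 3/16 1/4 1/2 1 } -> 647/4096

647/4096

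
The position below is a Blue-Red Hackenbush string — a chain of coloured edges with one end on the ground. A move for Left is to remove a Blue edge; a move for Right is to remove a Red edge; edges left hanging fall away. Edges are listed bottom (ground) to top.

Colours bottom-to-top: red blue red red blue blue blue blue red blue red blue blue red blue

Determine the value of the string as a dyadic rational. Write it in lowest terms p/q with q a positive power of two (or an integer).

-12453/16384

Build g(s[:k]) for k = 1..15, string s = red blue red red blue blue blue blue red blue red blue blue red blue.
step 1: add red to get r; options L={ (no moves) } R={ 0 } ⇒ -1
step 2: add blue to get rb; options L={ -1 } R={ 0 } ⇒ -1/2
step 3: add red to get rbr; options L={ -1 } R={ -1/2; 0 } ⇒ -3/4
step 4: add red to get rbrr; options L={ -1 } R={ -3/4; -1/2; 0 } ⇒ -7/8
step 5: add blue to get rbrrb; options L={ -1; -7/8 } R={ -3/4; -1/2; 0 } ⇒ -13/16
step 6: add blue to get rbrrbb; options L={ -1; -7/8; -13/16 } R={ -3/4; -1/2; 0 } ⇒ -25/32
step 7: add blue to get rbrrbbb; options L={ -1; -7/8; -13/16; -25/32 } R={ -3/4; -1/2; 0 } ⇒ -49/64
step 8: add blue to get rbrrbbbb; options L={ -1; -7/8; -13/16; -25/32; -49/64 } R={ -3/4; -1/2; 0 } ⇒ -97/128
step 9: add red to get rbrrbbbbr; options L={ -1; -7/8; -13/16; -25/32; -49/64 } R={ -97/128; -3/4; -1/2; 0 } ⇒ -195/256
step 10: add blue to get rbrrbbbbrb; options L={ -1; -7/8; -13/16; -25/32; -49/64; -195/256 } R={ -97/128; -3/4; -1/2; 0 } ⇒ -389/512
step 11: add red to get rbrrbbbbrbr; options L={ -1; -7/8; -13/16; -25/32; -49/64; -195/256 } R={ -389/512; -97/128; -3/4; -1/2; 0 } ⇒ -779/1024
step 12: add blue to get rbrrbbbbrbrb; options L={ -1; -7/8; -13/16; -25/32; -49/64; -195/256; -779/1024 } R={ -389/512; -97/128; -3/4; -1/2; 0 } ⇒ -1557/2048
step 13: add blue to get rbrrbbbbrbrbb; options L={ -1; -7/8; -13/16; -25/32; -49/64; -195/256; -779/1024; -1557/2048 } R={ -389/512; -97/128; -3/4; -1/2; 0 } ⇒ -3113/4096
step 14: add red to get rbrrbbbbrbrbbr; options L={ -1; -7/8; -13/16; -25/32; -49/64; -195/256; -779/1024; -1557/2048 } R={ -3113/4096; -389/512; -97/128; -3/4; -1/2; 0 } ⇒ -6227/8192
step 15: add blue to get rbrrbbbbrbrbbrb; options L={ -1; -7/8; -13/16; -25/32; -49/64; -195/256; -779/1024; -1557/2048; -6227/8192 } R={ -3113/4096; -389/512; -97/128; -3/4; -1/2; 0 } ⇒ -12453/16384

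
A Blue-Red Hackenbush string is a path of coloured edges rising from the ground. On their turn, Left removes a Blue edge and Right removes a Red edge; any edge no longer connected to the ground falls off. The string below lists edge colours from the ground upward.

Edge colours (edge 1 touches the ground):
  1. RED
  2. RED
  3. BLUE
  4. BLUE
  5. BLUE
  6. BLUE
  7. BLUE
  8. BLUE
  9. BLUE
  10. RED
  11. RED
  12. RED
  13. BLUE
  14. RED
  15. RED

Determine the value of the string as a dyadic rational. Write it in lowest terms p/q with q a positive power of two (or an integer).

Recurse on prefixes of the 15-edge string RED RED BLUE BLUE BLUE BLUE BLUE BLUE BLUE RED RED RED BLUE RED RED:
G(R) = { · | 0 } = -1
G(RR) = { · | -1, 0 } = -2
G(RRB) = { -2 | -1, 0 } = -3/2
G(RRBB) = { -2, -3/2 | -1, 0 } = -5/4
G(RRBBB) = { -2, -3/2, -5/4 | -1, 0 } = -9/8
G(RRBBBB) = { -2, -3/2, -5/4, -9/8 | -1, 0 } = -17/16
G(RRBBBBB) = { -2, -3/2, -5/4, -9/8, -17/16 | -1, 0 } = -33/32
G(RRBBBBBB) = { -2, -3/2, -5/4, -9/8, -17/16, -33/32 | -1, 0 } = -65/64
G(RRBBBBBBB) = { -2, -3/2, -5/4, -9/8, -17/16, -33/32, -65/64 | -1, 0 } = -129/128
G(RRBBBBBBBR) = { -2, -3/2, -5/4, -9/8, -17/16, -33/32, -65/64 | -129/128, -1, 0 } = -259/256
G(RRBBBBBBBRR) = { -2, -3/2, -5/4, -9/8, -17/16, -33/32, -65/64 | -259/256, -129/128, -1, 0 } = -519/512
G(RRBBBBBBBRRR) = { -2, -3/2, -5/4, -9/8, -17/16, -33/32, -65/64 | -519/512, -259/256, -129/128, -1, 0 } = -1039/1024
G(RRBBBBBBBRRRB) = { -2, -3/2, -5/4, -9/8, -17/16, -33/32, -65/64, -1039/1024 | -519/512, -259/256, -129/128, -1, 0 } = -2077/2048
G(RRBBBBBBBRRRBR) = { -2, -3/2, -5/4, -9/8, -17/16, -33/32, -65/64, -1039/1024 | -2077/2048, -519/512, -259/256, -129/128, -1, 0 } = -4155/4096
G(RRBBBBBBBRRRBRR) = { -2, -3/2, -5/4, -9/8, -17/16, -33/32, -65/64, -1039/1024 | -4155/4096, -2077/2048, -519/512, -259/256, -129/128, -1, 0 } = -8311/8192

-8311/8192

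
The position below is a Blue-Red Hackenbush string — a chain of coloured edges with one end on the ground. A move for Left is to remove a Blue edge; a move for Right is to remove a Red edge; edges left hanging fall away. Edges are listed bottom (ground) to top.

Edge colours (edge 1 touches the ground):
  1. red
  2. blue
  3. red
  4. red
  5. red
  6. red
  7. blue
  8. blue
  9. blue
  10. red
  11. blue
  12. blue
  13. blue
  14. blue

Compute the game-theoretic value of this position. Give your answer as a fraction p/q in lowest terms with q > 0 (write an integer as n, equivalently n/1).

Build g(s[:k]) for k = 1..14, string s = red blue red red red red blue blue blue red blue blue blue blue.
1 of 14 · r · max L −∞ · min R 0 -> -1
2 of 14 · rb · max L -1 · min R 0 -> -1/2
3 of 14 · rbr · max L -1 · min R -1/2 -> -3/4
4 of 14 · rbrr · max L -1 · min R -3/4 -> -7/8
5 of 14 · rbrrr · max L -1 · min R -7/8 -> -15/16
6 of 14 · rbrrrr · max L -1 · min R -15/16 -> -31/32
7 of 14 · rbrrrrb · max L -31/32 · min R -15/16 -> -61/64
8 of 14 · rbrrrrbb · max L -61/64 · min R -15/16 -> -121/128
9 of 14 · rbrrrrbbb · max L -121/128 · min R -15/16 -> -241/256
10 of 14 · rbrrrrbbbr · max L -121/128 · min R -241/256 -> -483/512
11 of 14 · rbrrrrbbbrb · max L -483/512 · min R -241/256 -> -965/1024
12 of 14 · rbrrrrbbbrbb · max L -965/1024 · min R -241/256 -> -1929/2048
13 of 14 · rbrrrrbbbrbbb · max L -1929/2048 · min R -241/256 -> -3857/4096
14 of 14 · rbrrrrbbbrbbbb · max L -3857/4096 · min R -241/256 -> -7713/8192

-7713/8192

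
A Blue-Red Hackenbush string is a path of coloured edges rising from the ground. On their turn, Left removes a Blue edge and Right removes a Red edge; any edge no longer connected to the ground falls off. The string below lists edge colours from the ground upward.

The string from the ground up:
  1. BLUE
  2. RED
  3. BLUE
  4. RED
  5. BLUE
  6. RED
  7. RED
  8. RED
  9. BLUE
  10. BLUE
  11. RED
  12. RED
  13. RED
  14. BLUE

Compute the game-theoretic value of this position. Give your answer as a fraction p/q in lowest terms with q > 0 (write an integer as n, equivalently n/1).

5219/8192

B: Left { 0 }, Right { (no moves) } = simplest 1
BR: Left { 0 }, Right { 1 } = simplest 1/2
BRB: Left { 0 1/2 }, Right { 1 } = simplest 3/4
BRBR: Left { 0 1/2 }, Right { 3/4 1 } = simplest 5/8
BRBRB: Left { 0 1/2 5/8 }, Right { 3/4 1 } = simplest 11/16
BRBRBR: Left { 0 1/2 5/8 }, Right { 11/16 3/4 1 } = simplest 21/32
BRBRBRR: Left { 0 1/2 5/8 }, Right { 21/32 11/16 3/4 1 } = simplest 41/64
BRBRBRRR: Left { 0 1/2 5/8 }, Right { 41/64 21/32 11/16 3/4 1 } = simplest 81/128
BRBRBRRRB: Left { 0 1/2 5/8 81/128 }, Right { 41/64 21/32 11/16 3/4 1 } = simplest 163/256
BRBRBRRRBB: Left { 0 1/2 5/8 81/128 163/256 }, Right { 41/64 21/32 11/16 3/4 1 } = simplest 327/512
BRBRBRRRBBR: Left { 0 1/2 5/8 81/128 163/256 }, Right { 327/512 41/64 21/32 11/16 3/4 1 } = simplest 653/1024
BRBRBRRRBBRR: Left { 0 1/2 5/8 81/128 163/256 }, Right { 653/1024 327/512 41/64 21/32 11/16 3/4 1 } = simplest 1305/2048
BRBRBRRRBBRRR: Left { 0 1/2 5/8 81/128 163/256 }, Right { 1305/2048 653/1024 327/512 41/64 21/32 11/16 3/4 1 } = simplest 2609/4096
BRBRBRRRBBRRRB: Left { 0 1/2 5/8 81/128 163/256 2609/4096 }, Right { 1305/2048 653/1024 327/512 41/64 21/32 11/16 3/4 1 } = simplest 5219/8192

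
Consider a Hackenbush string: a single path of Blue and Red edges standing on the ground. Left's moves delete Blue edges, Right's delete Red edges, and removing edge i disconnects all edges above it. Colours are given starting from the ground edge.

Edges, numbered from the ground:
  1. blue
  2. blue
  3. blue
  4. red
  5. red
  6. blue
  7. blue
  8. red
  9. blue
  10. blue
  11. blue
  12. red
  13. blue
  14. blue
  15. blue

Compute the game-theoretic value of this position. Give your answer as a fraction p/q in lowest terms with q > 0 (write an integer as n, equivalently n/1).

9967/4096

Build g(s[:k]) for k = 1..15, string s = blue blue blue red red blue blue red blue blue blue red blue blue blue.
1 of 15 · b · max L 0 · min R +∞ → 1
2 of 15 · bb · max L 1 · min R +∞ → 2
3 of 15 · bbb · max L 2 · min R +∞ → 3
4 of 15 · bbbr · max L 2 · min R 3 → 5/2
5 of 15 · bbbrr · max L 2 · min R 5/2 → 9/4
6 of 15 · bbbrrb · max L 9/4 · min R 5/2 → 19/8
7 of 15 · bbbrrbb · max L 19/8 · min R 5/2 → 39/16
8 of 15 · bbbrrbbr · max L 19/8 · min R 39/16 → 77/32
9 of 15 · bbbrrbbrb · max L 77/32 · min R 39/16 → 155/64
10 of 15 · bbbrrbbrbb · max L 155/64 · min R 39/16 → 311/128
11 of 15 · bbbrrbbrbbb · max L 311/128 · min R 39/16 → 623/256
12 of 15 · bbbrrbbrbbbr · max L 311/128 · min R 623/256 → 1245/512
13 of 15 · bbbrrbbrbbbrb · max L 1245/512 · min R 623/256 → 2491/1024
14 of 15 · bbbrrbbrbbbrbb · max L 2491/1024 · min R 623/256 → 4983/2048
15 of 15 · bbbrrbbrbbbrbbb · max L 4983/2048 · min R 623/256 → 9967/4096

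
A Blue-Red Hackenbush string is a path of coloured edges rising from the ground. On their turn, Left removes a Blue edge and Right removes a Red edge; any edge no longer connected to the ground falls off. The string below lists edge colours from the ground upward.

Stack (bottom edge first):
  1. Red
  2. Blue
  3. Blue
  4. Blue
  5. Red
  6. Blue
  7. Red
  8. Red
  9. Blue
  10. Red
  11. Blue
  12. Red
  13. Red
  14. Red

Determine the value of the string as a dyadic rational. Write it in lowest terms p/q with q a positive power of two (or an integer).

Recurse on prefixes of the 14-edge string Red Blue Blue Blue Red Blue Red Red Blue Red Blue Red Red Red:
1 of 14 · R · max L −∞ · min R 0 ⇒ -1
2 of 14 · RB · max L -1 · min R 0 ⇒ -1/2
3 of 14 · RBB · max L -1/2 · min R 0 ⇒ -1/4
4 of 14 · RBBB · max L -1/4 · min R 0 ⇒ -1/8
5 of 14 · RBBBR · max L -1/4 · min R -1/8 ⇒ -3/16
6 of 14 · RBBBRB · max L -3/16 · min R -1/8 ⇒ -5/32
7 of 14 · RBBBRBR · max L -3/16 · min R -5/32 ⇒ -11/64
8 of 14 · RBBBRBRR · max L -3/16 · min R -11/64 ⇒ -23/128
9 of 14 · RBBBRBRRB · max L -23/128 · min R -11/64 ⇒ -45/256
10 of 14 · RBBBRBRRBR · max L -23/128 · min R -45/256 ⇒ -91/512
11 of 14 · RBBBRBRRBRB · max L -91/512 · min R -45/256 ⇒ -181/1024
12 of 14 · RBBBRBRRBRBR · max L -91/512 · min R -181/1024 ⇒ -363/2048
13 of 14 · RBBBRBRRBRBRR · max L -91/512 · min R -363/2048 ⇒ -727/4096
14 of 14 · RBBBRBRRBRBRRR · max L -91/512 · min R -727/4096 ⇒ -1455/8192

-1455/8192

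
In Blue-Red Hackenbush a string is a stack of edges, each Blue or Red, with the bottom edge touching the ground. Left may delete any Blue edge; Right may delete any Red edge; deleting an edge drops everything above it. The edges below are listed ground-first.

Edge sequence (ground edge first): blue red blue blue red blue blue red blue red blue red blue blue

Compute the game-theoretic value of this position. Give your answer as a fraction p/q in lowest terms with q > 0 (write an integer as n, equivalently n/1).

6999/8192

edge 1 of 14 (blue): { 0 |  } ⇒ 1
edge 2 of 14 (red): { 0 | 1 } ⇒ 1/2
edge 3 of 14 (blue): { 0,1/2 | 1 } ⇒ 3/4
edge 4 of 14 (blue): { 0,1/2,3/4 | 1 } ⇒ 7/8
edge 5 of 14 (red): { 0,1/2,3/4 | 7/8,1 } ⇒ 13/16
edge 6 of 14 (blue): { 0,1/2,3/4,13/16 | 7/8,1 } ⇒ 27/32
edge 7 of 14 (blue): { 0,1/2,3/4,13/16,27/32 | 7/8,1 } ⇒ 55/64
edge 8 of 14 (red): { 0,1/2,3/4,13/16,27/32 | 55/64,7/8,1 } ⇒ 109/128
edge 9 of 14 (blue): { 0,1/2,3/4,13/16,27/32,109/128 | 55/64,7/8,1 } ⇒ 219/256
edge 10 of 14 (red): { 0,1/2,3/4,13/16,27/32,109/128 | 219/256,55/64,7/8,1 } ⇒ 437/512
edge 11 of 14 (blue): { 0,1/2,3/4,13/16,27/32,109/128,437/512 | 219/256,55/64,7/8,1 } ⇒ 875/1024
edge 12 of 14 (red): { 0,1/2,3/4,13/16,27/32,109/128,437/512 | 875/1024,219/256,55/64,7/8,1 } ⇒ 1749/2048
edge 13 of 14 (blue): { 0,1/2,3/4,13/16,27/32,109/128,437/512,1749/2048 | 875/1024,219/256,55/64,7/8,1 } ⇒ 3499/4096
edge 14 of 14 (blue): { 0,1/2,3/4,13/16,27/32,109/128,437/512,1749/2048,3499/4096 | 875/1024,219/256,55/64,7/8,1 } ⇒ 6999/8192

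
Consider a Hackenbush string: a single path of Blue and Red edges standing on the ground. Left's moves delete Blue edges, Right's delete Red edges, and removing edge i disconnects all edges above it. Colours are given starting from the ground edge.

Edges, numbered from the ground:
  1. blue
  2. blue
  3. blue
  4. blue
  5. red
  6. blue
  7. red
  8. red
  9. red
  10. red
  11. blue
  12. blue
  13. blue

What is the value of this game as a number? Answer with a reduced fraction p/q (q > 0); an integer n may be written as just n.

val(b) = { 0 | ∅ } = 1
val(bb) = { 0; 1 | ∅ } = 2
val(bbb) = { 0; 1; 2 | ∅ } = 3
val(bbbb) = { 0; 1; 2; 3 | ∅ } = 4
val(bbbbr) = { 0; 1; 2; 3 | 4 } = 7/2
val(bbbbrb) = { 0; 1; 2; 3; 7/2 | 4 } = 15/4
val(bbbbrbr) = { 0; 1; 2; 3; 7/2 | 15/4; 4 } = 29/8
val(bbbbrbrr) = { 0; 1; 2; 3; 7/2 | 29/8; 15/4; 4 } = 57/16
val(bbbbrbrrr) = { 0; 1; 2; 3; 7/2 | 57/16; 29/8; 15/4; 4 } = 113/32
val(bbbbrbrrrr) = { 0; 1; 2; 3; 7/2 | 113/32; 57/16; 29/8; 15/4; 4 } = 225/64
val(bbbbrbrrrrb) = { 0; 1; 2; 3; 7/2; 225/64 | 113/32; 57/16; 29/8; 15/4; 4 } = 451/128
val(bbbbrbrrrrbb) = { 0; 1; 2; 3; 7/2; 225/64; 451/128 | 113/32; 57/16; 29/8; 15/4; 4 } = 903/256
val(bbbbrbrrrrbbb) = { 0; 1; 2; 3; 7/2; 225/64; 451/128; 903/256 | 113/32; 57/16; 29/8; 15/4; 4 } = 1807/512

1807/512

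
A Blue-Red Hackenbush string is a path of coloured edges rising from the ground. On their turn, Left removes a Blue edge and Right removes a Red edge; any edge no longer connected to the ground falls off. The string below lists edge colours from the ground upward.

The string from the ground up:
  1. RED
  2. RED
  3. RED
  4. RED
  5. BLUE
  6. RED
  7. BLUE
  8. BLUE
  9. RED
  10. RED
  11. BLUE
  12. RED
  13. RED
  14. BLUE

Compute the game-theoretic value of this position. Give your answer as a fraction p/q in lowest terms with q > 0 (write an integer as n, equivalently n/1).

-3693/1024

Prefix values for RED RED RED RED BLUE RED BLUE BLUE RED RED BLUE RED RED BLUE via {L|R} + simplicity:
1 of 14 · R · max L −∞ · min R 0 = -1
2 of 14 · RR · max L −∞ · min R -1 = -2
3 of 14 · RRR · max L −∞ · min R -2 = -3
4 of 14 · RRRR · max L −∞ · min R -3 = -4
5 of 14 · RRRRB · max L -4 · min R -3 = -7/2
6 of 14 · RRRRBR · max L -4 · min R -7/2 = -15/4
7 of 14 · RRRRBRB · max L -15/4 · min R -7/2 = -29/8
8 of 14 · RRRRBRBB · max L -29/8 · min R -7/2 = -57/16
9 of 14 · RRRRBRBBR · max L -29/8 · min R -57/16 = -115/32
10 of 14 · RRRRBRBBRR · max L -29/8 · min R -115/32 = -231/64
11 of 14 · RRRRBRBBRRB · max L -231/64 · min R -115/32 = -461/128
12 of 14 · RRRRBRBBRRBR · max L -231/64 · min R -461/128 = -923/256
13 of 14 · RRRRBRBBRRBRR · max L -231/64 · min R -923/256 = -1847/512
14 of 14 · RRRRBRBBRRBRRB · max L -1847/512 · min R -923/256 = -3693/1024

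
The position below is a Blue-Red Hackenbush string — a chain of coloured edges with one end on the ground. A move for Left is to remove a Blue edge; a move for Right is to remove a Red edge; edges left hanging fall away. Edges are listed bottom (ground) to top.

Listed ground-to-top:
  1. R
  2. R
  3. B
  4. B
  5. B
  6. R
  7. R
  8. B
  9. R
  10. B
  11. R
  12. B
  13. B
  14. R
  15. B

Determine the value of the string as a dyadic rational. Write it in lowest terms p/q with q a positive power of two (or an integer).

value(R) = { · | 0 } — -1
value(RR) = { · | -1 0 } — -2
value(RRB) = { -2 | -1 0 } — -3/2
value(RRBB) = { -2 -3/2 | -1 0 } — -5/4
value(RRBBB) = { -2 -3/2 -5/4 | -1 0 } — -9/8
value(RRBBBR) = { -2 -3/2 -5/4 | -9/8 -1 0 } — -19/16
value(RRBBBRR) = { -2 -3/2 -5/4 | -19/16 -9/8 -1 0 } — -39/32
value(RRBBBRRB) = { -2 -3/2 -5/4 -39/32 | -19/16 -9/8 -1 0 } — -77/64
value(RRBBBRRBR) = { -2 -3/2 -5/4 -39/32 | -77/64 -19/16 -9/8 -1 0 } — -155/128
value(RRBBBRRBRB) = { -2 -3/2 -5/4 -39/32 -155/128 | -77/64 -19/16 -9/8 -1 0 } — -309/256
value(RRBBBRRBRBR) = { -2 -3/2 -5/4 -39/32 -155/128 | -309/256 -77/64 -19/16 -9/8 -1 0 } — -619/512
value(RRBBBRRBRBRB) = { -2 -3/2 -5/4 -39/32 -155/128 -619/512 | -309/256 -77/64 -19/16 -9/8 -1 0 } — -1237/1024
value(RRBBBRRBRBRBB) = { -2 -3/2 -5/4 -39/32 -155/128 -619/512 -1237/1024 | -309/256 -77/64 -19/16 -9/8 -1 0 } — -2473/2048
value(RRBBBRRBRBRBBR) = { -2 -3/2 -5/4 -39/32 -155/128 -619/512 -1237/1024 | -2473/2048 -309/256 -77/64 -19/16 -9/8 -1 0 } — -4947/4096
value(RRBBBRRBRBRBBRB) = { -2 -3/2 -5/4 -39/32 -155/128 -619/512 -1237/1024 -4947/4096 | -2473/2048 -309/256 -77/64 -19/16 -9/8 -1 0 } — -9893/8192

-9893/8192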